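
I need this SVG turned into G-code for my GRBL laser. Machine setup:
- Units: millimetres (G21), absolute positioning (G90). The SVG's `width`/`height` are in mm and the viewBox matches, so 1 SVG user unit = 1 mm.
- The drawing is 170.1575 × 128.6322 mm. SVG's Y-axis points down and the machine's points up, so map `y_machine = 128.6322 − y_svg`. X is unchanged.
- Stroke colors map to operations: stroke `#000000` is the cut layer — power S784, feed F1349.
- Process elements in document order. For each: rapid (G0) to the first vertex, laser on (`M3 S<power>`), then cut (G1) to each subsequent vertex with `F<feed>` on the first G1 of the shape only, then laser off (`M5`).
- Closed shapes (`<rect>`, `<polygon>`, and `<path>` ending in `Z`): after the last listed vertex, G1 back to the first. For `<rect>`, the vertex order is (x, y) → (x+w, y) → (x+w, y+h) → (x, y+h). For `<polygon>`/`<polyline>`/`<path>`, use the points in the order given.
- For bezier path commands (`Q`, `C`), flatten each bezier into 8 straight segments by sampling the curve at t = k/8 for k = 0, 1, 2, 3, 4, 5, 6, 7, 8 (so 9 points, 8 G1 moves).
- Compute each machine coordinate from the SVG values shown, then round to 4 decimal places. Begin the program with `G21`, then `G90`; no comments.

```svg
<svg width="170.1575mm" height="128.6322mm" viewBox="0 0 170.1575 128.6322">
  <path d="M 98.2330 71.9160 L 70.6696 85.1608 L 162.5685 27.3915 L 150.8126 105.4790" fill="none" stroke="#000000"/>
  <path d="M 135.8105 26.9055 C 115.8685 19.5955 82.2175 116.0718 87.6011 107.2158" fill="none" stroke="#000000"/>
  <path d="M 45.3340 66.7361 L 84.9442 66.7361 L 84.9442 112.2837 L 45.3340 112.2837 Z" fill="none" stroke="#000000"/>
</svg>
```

viewBox `0 0 170.1575 128.6322` with mm width/height → 1 unit = 1 mm. Flip: y_m = 128.6322 − y_svg.

**Shape 1** — `<path>` open polyline, stroke `#000000` → cut (S784, F1349). Machine vertices: (98.2330,56.7162) → (70.6696,43.4714) → (162.5685,101.2407) → (150.8126,23.1532). Open path.

**Shape 2** — `<path>` cubic bezier, stroke `#000000` → cut (S784, F1349). Control points (SVG): P0=(135.8105,26.9055), P1=(115.8685,19.5955), P2=(82.2175,116.0718), P3=(87.6011,107.2158); sampled at t=k/8. Machine vertices: (135.8105,101.7267) → (127.7927,100.0114) → (119.1077,91.0167) → (110.3737,77.1933) → (102.2087,60.9918) → (95.2309,44.8627) → (90.0583,31.2567) → (87.3090,22.6244) → (87.6011,21.4164). Open path.

**Shape 3** — `<path>` rectangle, stroke `#000000` → cut (S784, F1349). Machine vertices: (45.3340,61.8961) → (84.9442,61.8961) → (84.9442,16.3485) → (45.3340,16.3485) → (45.3340,61.8961). Closed: final G1 returns to the first vertex.

G21
G90
G0 X98.2330 Y56.7162
M3 S784
G1 X70.6696 Y43.4714 F1349
G1 X162.5685 Y101.2407
G1 X150.8126 Y23.1532
M5
G0 X135.8105 Y101.7267
M3 S784
G1 X127.7927 Y100.0114 F1349
G1 X119.1077 Y91.0167
G1 X110.3737 Y77.1933
G1 X102.2087 Y60.9918
G1 X95.2309 Y44.8627
G1 X90.0583 Y31.2567
G1 X87.3090 Y22.6244
G1 X87.6011 Y21.4164
M5
G0 X45.3340 Y61.8961
M3 S784
G1 X84.9442 Y61.8961 F1349
G1 X84.9442 Y16.3485
G1 X45.3340 Y16.3485
G1 X45.3340 Y61.8961
M5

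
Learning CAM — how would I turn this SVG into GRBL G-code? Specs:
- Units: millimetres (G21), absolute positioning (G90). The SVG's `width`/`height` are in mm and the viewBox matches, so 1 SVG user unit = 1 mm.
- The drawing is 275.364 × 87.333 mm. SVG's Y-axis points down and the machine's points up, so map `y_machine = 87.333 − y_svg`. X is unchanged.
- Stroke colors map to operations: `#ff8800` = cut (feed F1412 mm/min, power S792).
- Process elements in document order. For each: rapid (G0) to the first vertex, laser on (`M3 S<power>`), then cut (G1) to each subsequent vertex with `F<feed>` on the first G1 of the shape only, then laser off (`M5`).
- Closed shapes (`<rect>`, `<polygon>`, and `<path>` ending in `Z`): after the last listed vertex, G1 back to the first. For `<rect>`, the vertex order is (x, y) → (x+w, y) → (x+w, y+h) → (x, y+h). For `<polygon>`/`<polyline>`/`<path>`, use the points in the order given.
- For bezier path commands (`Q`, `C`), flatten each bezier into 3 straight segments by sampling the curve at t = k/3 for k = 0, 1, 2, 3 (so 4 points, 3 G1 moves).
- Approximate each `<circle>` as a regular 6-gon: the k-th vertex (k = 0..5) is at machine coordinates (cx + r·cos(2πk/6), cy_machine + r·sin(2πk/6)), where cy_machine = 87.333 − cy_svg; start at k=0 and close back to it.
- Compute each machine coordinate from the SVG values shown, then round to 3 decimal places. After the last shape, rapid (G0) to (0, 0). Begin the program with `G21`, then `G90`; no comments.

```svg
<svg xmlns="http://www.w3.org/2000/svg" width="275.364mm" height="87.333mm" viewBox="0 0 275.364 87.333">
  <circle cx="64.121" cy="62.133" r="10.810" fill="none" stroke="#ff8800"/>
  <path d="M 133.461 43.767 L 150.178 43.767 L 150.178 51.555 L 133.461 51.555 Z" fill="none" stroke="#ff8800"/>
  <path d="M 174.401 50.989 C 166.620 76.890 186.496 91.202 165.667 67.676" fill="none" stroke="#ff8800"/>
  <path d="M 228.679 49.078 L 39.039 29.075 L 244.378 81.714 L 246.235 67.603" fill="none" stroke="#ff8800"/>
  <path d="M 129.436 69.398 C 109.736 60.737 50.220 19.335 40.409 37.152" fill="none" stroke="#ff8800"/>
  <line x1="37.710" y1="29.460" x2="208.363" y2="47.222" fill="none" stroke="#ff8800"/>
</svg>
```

viewBox `0 0 275.364 87.333` with mm width/height → 1 unit = 1 mm. Flip: y_m = 87.333 − y_svg.

**Shape 1** — `<circle>` circle, stroke `#ff8800` → cut (S792, F1412). Machine vertices: (74.931,25.200) → (69.526,34.562) → (58.716,34.562) → (53.311,25.200) → (58.716,15.838) → (69.526,15.838) → (74.931,25.200). Closed: final G1 returns to the first vertex.

**Shape 2** — `<path>` rectangle, stroke `#ff8800` → cut (S792, F1412). Machine vertices: (133.461,43.566) → (150.178,43.566) → (150.178,35.778) → (133.461,35.778) → (133.461,43.566). Closed: final G1 returns to the first vertex.

**Shape 3** — `<path>` cubic bezier, stroke `#ff8800` → cut (S792, F1412). Control points (SVG): P0=(174.401,50.989), P1=(166.620,76.890), P2=(186.496,91.202), P3=(165.667,67.676); sampled at t=k/3. Machine vertices: (174.401,36.344) → (173.307,15.278) → (175.460,7.771) → (165.667,19.657). Open path.

**Shape 4** — `<path>` open polyline, stroke `#ff8800` → cut (S792, F1412). Machine vertices: (228.679,38.255) → (39.039,58.258) → (244.378,5.619) → (246.235,19.730). Open path.

**Shape 5** — `<path>` cubic bezier, stroke `#ff8800` → cut (S792, F1412). Control points (SVG): P0=(129.436,69.398), P1=(109.736,60.737), P2=(50.220,19.335), P3=(40.409,37.152); sampled at t=k/3. Machine vertices: (129.436,17.935) → (99.780,34.104) → (63.473,51.664) → (40.409,50.181). Open path.

**Shape 6** — `<line>` line segment, stroke `#ff8800` → cut (S792, F1412). Machine vertices: (37.710,57.873) → (208.363,40.111). Open path.

G21
G90
G0 X74.931 Y25.200
M3 S792
G1 X69.526 Y34.562 F1412
G1 X58.716 Y34.562
G1 X53.311 Y25.200
G1 X58.716 Y15.838
G1 X69.526 Y15.838
G1 X74.931 Y25.200
M5
G0 X133.461 Y43.566
M3 S792
G1 X150.178 Y43.566 F1412
G1 X150.178 Y35.778
G1 X133.461 Y35.778
G1 X133.461 Y43.566
M5
G0 X174.401 Y36.344
M3 S792
G1 X173.307 Y15.278 F1412
G1 X175.460 Y7.771
G1 X165.667 Y19.657
M5
G0 X228.679 Y38.255
M3 S792
G1 X39.039 Y58.258 F1412
G1 X244.378 Y5.619
G1 X246.235 Y19.730
M5
G0 X129.436 Y17.935
M3 S792
G1 X99.780 Y34.104 F1412
G1 X63.473 Y51.664
G1 X40.409 Y50.181
M5
G0 X37.710 Y57.873
M3 S792
G1 X208.363 Y40.111 F1412
M5
G0 X0.000 Y0.000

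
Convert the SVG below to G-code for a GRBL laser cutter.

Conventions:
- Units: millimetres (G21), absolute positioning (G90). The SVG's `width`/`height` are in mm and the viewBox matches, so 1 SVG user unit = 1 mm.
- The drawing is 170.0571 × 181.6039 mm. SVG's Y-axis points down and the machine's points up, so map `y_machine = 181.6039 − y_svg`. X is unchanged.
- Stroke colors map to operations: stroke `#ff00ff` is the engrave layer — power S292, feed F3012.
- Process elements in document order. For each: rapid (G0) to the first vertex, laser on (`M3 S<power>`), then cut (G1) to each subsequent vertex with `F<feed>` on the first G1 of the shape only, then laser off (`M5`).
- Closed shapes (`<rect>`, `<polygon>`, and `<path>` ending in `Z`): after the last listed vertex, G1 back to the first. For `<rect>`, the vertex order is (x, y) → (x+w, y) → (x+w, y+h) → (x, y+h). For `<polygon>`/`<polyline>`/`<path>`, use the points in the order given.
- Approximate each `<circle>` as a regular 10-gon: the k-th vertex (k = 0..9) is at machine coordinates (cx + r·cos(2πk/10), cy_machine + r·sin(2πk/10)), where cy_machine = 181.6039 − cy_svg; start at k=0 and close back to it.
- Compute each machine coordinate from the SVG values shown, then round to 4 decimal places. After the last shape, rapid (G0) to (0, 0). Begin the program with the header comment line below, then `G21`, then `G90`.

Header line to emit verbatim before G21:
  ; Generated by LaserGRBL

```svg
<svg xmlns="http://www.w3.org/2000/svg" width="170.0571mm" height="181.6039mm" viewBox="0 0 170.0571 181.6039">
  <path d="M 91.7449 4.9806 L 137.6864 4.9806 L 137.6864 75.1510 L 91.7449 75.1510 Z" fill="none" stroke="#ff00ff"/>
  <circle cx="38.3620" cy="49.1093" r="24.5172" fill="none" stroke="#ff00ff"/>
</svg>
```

; Generated by LaserGRBL
G21
G90
G0 X91.7449 Y176.6233
M3 S292
G1 X137.6864 Y176.6233 F3012
G1 X137.6864 Y106.4529
G1 X91.7449 Y106.4529
G1 X91.7449 Y176.6233
M5
G0 X62.8792 Y132.4946
M3 S292
G1 X58.1968 Y146.9054 F3012
G1 X45.9382 Y155.8118
G1 X30.7858 Y155.8118
G1 X18.5272 Y146.9054
G1 X13.8448 Y132.4946
G1 X18.5272 Y118.0838
G1 X30.7858 Y109.1774
G1 X45.9382 Y109.1774
G1 X58.1968 Y118.0838
G1 X62.8792 Y132.4946
M5
G0 X0.0000 Y0.0000

viewBox `0 0 170.0571 181.6039` with mm width/height → 1 unit = 1 mm. Flip: y_m = 181.6039 − y_svg.

**Shape 1** — `<path>` rectangle, stroke `#ff00ff` → engrave (S292, F3012). Machine vertices: (91.7449,176.6233) → (137.6864,176.6233) → (137.6864,106.4529) → (91.7449,106.4529) → (91.7449,176.6233). Closed: final G1 returns to the first vertex.

**Shape 2** — `<circle>` circle, stroke `#ff00ff` → engrave (S292, F3012). Machine vertices: (62.8792,132.4946) → (58.1968,146.9054) → (45.9382,155.8118) → (30.7858,155.8118) → (18.5272,146.9054) → (13.8448,132.4946) → (18.5272,118.0838) → (30.7858,109.1774) → (45.9382,109.1774) → (58.1968,118.0838) → (62.8792,132.4946). Closed: final G1 returns to the first vertex.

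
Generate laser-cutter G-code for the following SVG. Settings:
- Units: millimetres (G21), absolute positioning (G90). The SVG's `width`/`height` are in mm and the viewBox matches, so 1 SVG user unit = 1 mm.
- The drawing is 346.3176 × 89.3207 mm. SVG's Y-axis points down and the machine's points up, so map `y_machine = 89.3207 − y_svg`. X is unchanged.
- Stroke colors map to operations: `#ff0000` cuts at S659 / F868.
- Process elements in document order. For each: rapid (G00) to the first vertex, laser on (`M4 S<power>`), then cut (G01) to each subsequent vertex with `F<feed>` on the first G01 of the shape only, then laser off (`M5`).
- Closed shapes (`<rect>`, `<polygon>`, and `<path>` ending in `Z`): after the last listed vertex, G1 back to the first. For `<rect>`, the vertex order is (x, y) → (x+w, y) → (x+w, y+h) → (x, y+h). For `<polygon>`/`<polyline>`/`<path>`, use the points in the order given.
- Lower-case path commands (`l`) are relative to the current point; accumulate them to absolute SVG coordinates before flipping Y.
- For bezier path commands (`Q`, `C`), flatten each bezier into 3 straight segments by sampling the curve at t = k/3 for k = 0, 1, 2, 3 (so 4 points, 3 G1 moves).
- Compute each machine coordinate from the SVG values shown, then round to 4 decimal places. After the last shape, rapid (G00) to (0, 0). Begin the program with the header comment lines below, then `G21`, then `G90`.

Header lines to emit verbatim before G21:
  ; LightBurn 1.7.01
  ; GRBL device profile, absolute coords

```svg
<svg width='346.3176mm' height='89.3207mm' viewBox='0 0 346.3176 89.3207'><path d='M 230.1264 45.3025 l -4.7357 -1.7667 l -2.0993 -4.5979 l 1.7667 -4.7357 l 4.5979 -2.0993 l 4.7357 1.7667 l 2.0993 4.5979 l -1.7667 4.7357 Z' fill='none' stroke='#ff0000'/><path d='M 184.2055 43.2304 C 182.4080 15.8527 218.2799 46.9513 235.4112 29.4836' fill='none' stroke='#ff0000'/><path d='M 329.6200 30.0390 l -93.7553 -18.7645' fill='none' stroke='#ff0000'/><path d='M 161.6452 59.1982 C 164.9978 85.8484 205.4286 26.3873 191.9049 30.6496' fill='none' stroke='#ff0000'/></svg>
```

; LightBurn 1.7.01
; GRBL device profile, absolute coords
G21
G90
G00 X230.1264 Y44.0182
M4 S659
G01 X225.3907 Y45.7849 F868
G01 X223.2914 Y50.3828
G01 X225.0581 Y55.1185
G01 X229.6560 Y57.2178
G01 X234.3917 Y55.4511
G01 X236.4910 Y50.8532
G01 X234.7243 Y46.1175
G01 X230.1264 Y44.0182
M5
G00 X184.2055 Y46.0903
M4 S659
G01 X192.8752 Y57.9404 F868
G01 X214.1223 Y54.5936
G01 X235.4112 Y59.8371
M5
G00 X329.6200 Y59.2817
M4 S659
G01 X235.8647 Y78.0462 F868
M5
G00 X161.6452 Y30.1225
M4 S659
G01 X173.9856 Y26.6266 F868
G01 X190.8153 Y47.2417
G01 X191.9049 Y58.6711
M5
G00 X0.0000 Y0.0000

1 u = 1 mm; y_m = 89.3207 − y.

[1] `<path>` regular polygon, #ff0000→cut S659 F868: (230.1264,44.0182) → (225.3907,45.7849) → (223.2914,50.3828) → (225.0581,55.1185) → (229.6560,57.2178) → (234.3917,55.4511) → (236.4910,50.8532) → (234.7243,46.1175) → (230.1264,44.0182) (closed)

[2] `<path>` cubic bezier, #ff0000→cut S659 F868: (184.2055,46.0903) → (192.8752,57.9404) → (214.1223,54.5936) → (235.4112,59.8371)

[3] `<path>` line segment, #ff0000→cut S659 F868: (329.6200,59.2817) → (235.8647,78.0462)

[4] `<path>` cubic bezier, #ff0000→cut S659 F868: (161.6452,30.1225) → (173.9856,26.6266) → (190.8153,47.2417) → (191.9049,58.6711)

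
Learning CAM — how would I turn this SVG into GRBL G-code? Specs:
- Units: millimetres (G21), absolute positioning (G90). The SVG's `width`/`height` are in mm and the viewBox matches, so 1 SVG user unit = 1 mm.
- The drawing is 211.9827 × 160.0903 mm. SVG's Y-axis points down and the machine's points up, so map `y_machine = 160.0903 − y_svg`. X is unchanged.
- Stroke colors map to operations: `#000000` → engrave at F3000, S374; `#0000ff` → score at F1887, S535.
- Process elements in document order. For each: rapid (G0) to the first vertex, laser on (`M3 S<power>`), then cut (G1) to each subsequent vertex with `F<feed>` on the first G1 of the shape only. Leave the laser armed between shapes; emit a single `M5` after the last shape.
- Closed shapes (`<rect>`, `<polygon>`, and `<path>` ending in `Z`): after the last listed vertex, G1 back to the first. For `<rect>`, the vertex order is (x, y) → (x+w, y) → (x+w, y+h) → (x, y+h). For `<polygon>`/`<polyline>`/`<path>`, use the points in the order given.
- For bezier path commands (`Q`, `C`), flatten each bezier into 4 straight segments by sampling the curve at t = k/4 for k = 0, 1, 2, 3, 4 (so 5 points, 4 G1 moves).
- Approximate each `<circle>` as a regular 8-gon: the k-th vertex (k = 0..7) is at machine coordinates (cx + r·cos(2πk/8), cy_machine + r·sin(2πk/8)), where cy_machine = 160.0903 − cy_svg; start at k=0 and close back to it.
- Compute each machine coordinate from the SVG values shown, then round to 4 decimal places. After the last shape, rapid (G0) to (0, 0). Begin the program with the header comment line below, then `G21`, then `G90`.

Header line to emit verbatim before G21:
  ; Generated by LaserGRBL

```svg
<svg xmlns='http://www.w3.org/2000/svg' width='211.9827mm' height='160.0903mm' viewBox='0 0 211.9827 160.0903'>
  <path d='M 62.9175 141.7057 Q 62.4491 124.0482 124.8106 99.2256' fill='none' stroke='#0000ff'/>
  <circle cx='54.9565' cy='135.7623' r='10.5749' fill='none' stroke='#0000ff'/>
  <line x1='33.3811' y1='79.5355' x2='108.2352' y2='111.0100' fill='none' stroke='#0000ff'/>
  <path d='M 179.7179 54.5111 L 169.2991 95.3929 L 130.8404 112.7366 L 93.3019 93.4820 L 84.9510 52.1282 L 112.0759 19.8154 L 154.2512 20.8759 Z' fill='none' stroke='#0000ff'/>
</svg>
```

1 u = 1 mm; y_m = 160.0903 − y.

[1] `<path>` quadratic bezier, #0000ff→score S535 F1887: (62.9175,18.3846) → (66.6102,27.6612) → (78.1566,37.8334) → (97.5567,48.9012) → (124.8106,60.8647)

[2] `<circle>` circle, #0000ff→score S535 F1887: (65.5314,24.3280) → (62.4341,31.8056) → (54.9565,34.9029) → (47.4789,31.8056) → (44.3816,24.3280) → (47.4789,16.8504) → (54.9565,13.7531) → (62.4341,16.8504) → (65.5314,24.3280) (closed)

[3] `<line>` line segment, #0000ff→score S535 F1887: (33.3811,80.5548) → (108.2352,49.0803)

[4] `<path>` regular polygon, #0000ff→score S535 F1887: (179.7179,105.5792) → (169.2991,64.6974) → (130.8404,47.3537) → (93.3019,66.6083) → (84.9510,107.9621) → (112.0759,140.2749) → (154.2512,139.2144) → (179.7179,105.5792) (closed)

; Generated by LaserGRBL
G21
G90
G0 X62.9175 Y18.3846
M3 S535
G1 X66.6102 Y27.6612 F1887
G1 X78.1566 Y37.8334
G1 X97.5567 Y48.9012
G1 X124.8106 Y60.8647
G0 X65.5314 Y24.3280
M3 S535
G1 X62.4341 Y31.8056 F1887
G1 X54.9565 Y34.9029
G1 X47.4789 Y31.8056
G1 X44.3816 Y24.3280
G1 X47.4789 Y16.8504
G1 X54.9565 Y13.7531
G1 X62.4341 Y16.8504
G1 X65.5314 Y24.3280
G0 X33.3811 Y80.5548
M3 S535
G1 X108.2352 Y49.0803 F1887
G0 X179.7179 Y105.5792
M3 S535
G1 X169.2991 Y64.6974 F1887
G1 X130.8404 Y47.3537
G1 X93.3019 Y66.6083
G1 X84.9510 Y107.9621
G1 X112.0759 Y140.2749
G1 X154.2512 Y139.2144
G1 X179.7179 Y105.5792
M5
G0 X0.0000 Y0.0000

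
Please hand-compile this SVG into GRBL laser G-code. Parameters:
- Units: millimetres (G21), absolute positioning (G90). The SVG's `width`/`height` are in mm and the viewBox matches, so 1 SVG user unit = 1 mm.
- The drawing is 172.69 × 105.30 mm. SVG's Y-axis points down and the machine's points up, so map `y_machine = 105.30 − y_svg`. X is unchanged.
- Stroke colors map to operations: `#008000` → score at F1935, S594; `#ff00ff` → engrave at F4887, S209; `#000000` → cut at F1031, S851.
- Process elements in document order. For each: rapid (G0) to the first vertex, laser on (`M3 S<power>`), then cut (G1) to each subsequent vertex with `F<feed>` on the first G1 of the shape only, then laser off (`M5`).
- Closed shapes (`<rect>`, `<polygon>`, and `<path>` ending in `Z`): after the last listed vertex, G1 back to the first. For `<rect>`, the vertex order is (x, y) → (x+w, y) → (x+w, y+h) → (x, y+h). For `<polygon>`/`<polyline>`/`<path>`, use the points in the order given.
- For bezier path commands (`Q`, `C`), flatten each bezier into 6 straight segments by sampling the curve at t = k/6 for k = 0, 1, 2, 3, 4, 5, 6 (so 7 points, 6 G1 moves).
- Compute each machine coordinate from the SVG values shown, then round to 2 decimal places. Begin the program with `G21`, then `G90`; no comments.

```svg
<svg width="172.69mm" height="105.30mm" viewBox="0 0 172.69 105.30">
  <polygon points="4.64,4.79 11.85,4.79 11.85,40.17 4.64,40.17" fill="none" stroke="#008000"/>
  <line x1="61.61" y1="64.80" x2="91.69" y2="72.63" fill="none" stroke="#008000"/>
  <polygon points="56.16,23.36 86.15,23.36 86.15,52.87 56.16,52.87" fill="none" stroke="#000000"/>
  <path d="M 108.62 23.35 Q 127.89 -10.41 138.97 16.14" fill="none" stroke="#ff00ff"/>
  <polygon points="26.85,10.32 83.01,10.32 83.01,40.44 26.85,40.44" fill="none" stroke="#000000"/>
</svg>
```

G21
G90
G0 X4.64 Y100.51
M3 S594
G1 X11.85 Y100.51 F1935
G1 X11.85 Y65.13
G1 X4.64 Y65.13
G1 X4.64 Y100.51
M5
G0 X61.61 Y40.50
M3 S594
G1 X91.69 Y32.67 F1935
M5
G0 X56.16 Y81.94
M3 S851
G1 X86.15 Y81.94 F1031
G1 X86.15 Y52.43
G1 X56.16 Y52.43
G1 X56.16 Y81.94
M5
G0 X108.62 Y81.95
M3 S209
G1 X114.82 Y91.53 F4887
G1 X120.56 Y97.76
G1 X125.84 Y100.63
G1 X130.67 Y100.16
G1 X135.05 Y96.33
G1 X138.97 Y89.16
M5
G0 X26.85 Y94.98
M3 S851
G1 X83.01 Y94.98 F1031
G1 X83.01 Y64.86
G1 X26.85 Y64.86
G1 X26.85 Y94.98
M5

viewBox `0 0 172.69 105.30` with mm width/height → 1 unit = 1 mm. Flip: y_m = 105.30 − y_svg.

**Shape 1** — `<polygon>` rectangle, stroke `#008000` → score (S594, F1935). Machine vertices: (4.64,100.51) → (11.85,100.51) → (11.85,65.13) → (4.64,65.13) → (4.64,100.51). Closed: final G1 returns to the first vertex.

**Shape 2** — `<line>` line segment, stroke `#008000` → score (S594, F1935). Machine vertices: (61.61,40.50) → (91.69,32.67). Open path.

**Shape 3** — `<polygon>` rectangle, stroke `#000000` → cut (S851, F1031). Machine vertices: (56.16,81.94) → (86.15,81.94) → (86.15,52.43) → (56.16,52.43) → (56.16,81.94). Closed: final G1 returns to the first vertex.

**Shape 4** — `<path>` quadratic bezier, stroke `#ff00ff` → engrave (S209, F4887). Control points (SVG): P0=(108.62,23.35), P1=(127.89,-10.41), P2=(138.97,16.14); sampled at t=k/6. Machine vertices: (108.62,81.95) → (114.82,91.53) → (120.56,97.76) → (125.84,100.63) → (130.67,100.16) → (135.05,96.33) → (138.97,89.16). Open path.

**Shape 5** — `<polygon>` rectangle, stroke `#000000` → cut (S851, F1031). Machine vertices: (26.85,94.98) → (83.01,94.98) → (83.01,64.86) → (26.85,64.86) → (26.85,94.98). Closed: final G1 returns to the first vertex.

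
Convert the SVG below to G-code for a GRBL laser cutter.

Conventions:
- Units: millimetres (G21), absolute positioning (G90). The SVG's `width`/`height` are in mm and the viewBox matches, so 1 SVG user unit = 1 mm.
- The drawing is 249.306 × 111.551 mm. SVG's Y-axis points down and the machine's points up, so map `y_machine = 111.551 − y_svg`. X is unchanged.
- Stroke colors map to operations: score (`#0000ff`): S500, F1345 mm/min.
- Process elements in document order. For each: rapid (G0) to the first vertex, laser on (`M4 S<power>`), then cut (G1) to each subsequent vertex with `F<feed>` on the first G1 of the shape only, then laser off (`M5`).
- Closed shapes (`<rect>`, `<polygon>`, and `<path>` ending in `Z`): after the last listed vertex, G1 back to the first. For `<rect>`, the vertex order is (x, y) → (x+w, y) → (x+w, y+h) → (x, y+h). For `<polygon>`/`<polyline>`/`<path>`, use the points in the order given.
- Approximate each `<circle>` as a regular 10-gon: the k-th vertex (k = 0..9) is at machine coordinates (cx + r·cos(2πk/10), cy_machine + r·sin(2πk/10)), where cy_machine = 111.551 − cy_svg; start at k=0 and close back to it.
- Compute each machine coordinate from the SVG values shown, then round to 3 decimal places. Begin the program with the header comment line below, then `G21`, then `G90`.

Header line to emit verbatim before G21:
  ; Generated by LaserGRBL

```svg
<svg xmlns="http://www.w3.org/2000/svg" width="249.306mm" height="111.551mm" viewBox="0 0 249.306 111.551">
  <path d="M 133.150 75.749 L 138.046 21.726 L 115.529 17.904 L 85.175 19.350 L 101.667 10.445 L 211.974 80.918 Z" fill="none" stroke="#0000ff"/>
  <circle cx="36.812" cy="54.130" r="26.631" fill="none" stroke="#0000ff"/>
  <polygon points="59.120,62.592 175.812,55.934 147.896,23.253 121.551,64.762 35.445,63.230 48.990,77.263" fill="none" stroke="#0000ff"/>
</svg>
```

; Generated by LaserGRBL
G21
G90
G0 X133.150 Y35.802
M4 S500
G1 X138.046 Y89.825 F1345
G1 X115.529 Y93.647
G1 X85.175 Y92.201
G1 X101.667 Y101.106
G1 X211.974 Y30.633
G1 X133.150 Y35.802
M5
G0 X63.443 Y57.421
M4 S500
G1 X58.357 Y73.074 F1345
G1 X45.041 Y82.749
G1 X28.583 Y82.749
G1 X15.267 Y73.074
G1 X10.181 Y57.421
G1 X15.267 Y41.768
G1 X28.583 Y32.093
G1 X45.041 Y32.093
G1 X58.357 Y41.768
G1 X63.443 Y57.421
M5
G0 X59.120 Y48.959
M4 S500
G1 X175.812 Y55.617 F1345
G1 X147.896 Y88.298
G1 X121.551 Y46.789
G1 X35.445 Y48.321
G1 X48.990 Y34.288
G1 X59.120 Y48.959
M5

Since the viewBox matches the mm dimensions, user units are millimetres directly. The only transform is the Y-flip y_m = 111.551 − y_svg.

Shape 1 is a closed polygon drawn with `<path>`. Its stroke #0000ff means score at S500, F1345. After flipping Y the toolpath is (133.150,35.802) → (138.046,89.825) → (115.529,93.647) → (85.175,92.201) → (101.667,101.106) → (211.974,30.633) → (133.150,35.802), returning to the start.

Shape 2 is a circle drawn with `<circle>`. Its stroke #0000ff means score at S500, F1345. After flipping Y the toolpath is (63.443,57.421) → (58.357,73.074) → (45.041,82.749) → (28.583,82.749) → (15.267,73.074) → (10.181,57.421) → (15.267,41.768) → (28.583,32.093) → (45.041,32.093) → (58.357,41.768) → (63.443,57.421), returning to the start.

Shape 3 is a closed polygon drawn with `<polygon>`. Its stroke #0000ff means score at S500, F1345. After flipping Y the toolpath is (59.120,48.959) → (175.812,55.617) → (147.896,88.298) → (121.551,46.789) → (35.445,48.321) → (48.990,34.288) → (59.120,48.959), returning to the start.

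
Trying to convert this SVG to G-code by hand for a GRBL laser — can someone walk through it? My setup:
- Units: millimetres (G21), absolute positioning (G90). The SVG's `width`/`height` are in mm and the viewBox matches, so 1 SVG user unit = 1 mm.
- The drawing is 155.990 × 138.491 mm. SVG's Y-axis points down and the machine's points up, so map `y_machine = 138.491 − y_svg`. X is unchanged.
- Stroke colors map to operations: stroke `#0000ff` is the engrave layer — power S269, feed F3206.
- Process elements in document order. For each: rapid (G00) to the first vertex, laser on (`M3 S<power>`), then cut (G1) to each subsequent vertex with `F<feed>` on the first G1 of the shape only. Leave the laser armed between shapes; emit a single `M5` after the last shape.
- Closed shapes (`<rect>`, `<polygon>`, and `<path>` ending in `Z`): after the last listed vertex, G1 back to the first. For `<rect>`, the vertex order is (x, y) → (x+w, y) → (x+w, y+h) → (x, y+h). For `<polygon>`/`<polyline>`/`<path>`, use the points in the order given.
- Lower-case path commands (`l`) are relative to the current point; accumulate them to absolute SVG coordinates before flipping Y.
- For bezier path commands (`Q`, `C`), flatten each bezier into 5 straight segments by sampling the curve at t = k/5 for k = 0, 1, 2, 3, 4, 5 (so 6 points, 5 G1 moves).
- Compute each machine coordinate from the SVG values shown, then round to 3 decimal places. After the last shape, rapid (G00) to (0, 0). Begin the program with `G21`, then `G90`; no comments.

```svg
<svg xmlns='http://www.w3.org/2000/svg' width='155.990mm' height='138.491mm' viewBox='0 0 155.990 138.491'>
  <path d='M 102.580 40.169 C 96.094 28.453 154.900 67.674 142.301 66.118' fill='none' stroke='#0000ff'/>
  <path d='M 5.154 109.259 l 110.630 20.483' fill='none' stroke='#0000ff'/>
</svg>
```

G21
G90
G00 X102.580 Y98.322
M3 S269
G1 X105.430 Y99.973 F3206
G1 X117.388 Y93.801
G1 X131.894 Y84.209
G1 X142.385 Y75.599
G1 X142.301 Y72.373
G00 X5.154 Y29.232
M3 S269
G1 X115.784 Y8.749 F3206
M5
G00 X0.000 Y0.000

viewBox `0 0 155.990 138.491` with mm width/height → 1 unit = 1 mm. Flip: y_m = 138.491 − y_svg.

**Shape 1** — `<path>` cubic bezier, stroke `#0000ff` → engrave (S269, F3206). Control points (SVG): P0=(102.580,40.169), P1=(96.094,28.453), P2=(154.900,67.674), P3=(142.301,66.118); sampled at t=k/5. Machine vertices: (102.580,98.322) → (105.430,99.973) → (117.388,93.801) → (131.894,84.209) → (142.385,75.599) → (142.301,72.373). Open path.

**Shape 2** — `<path>` line segment, stroke `#0000ff` → engrave (S269, F3206). Machine vertices: (5.154,29.232) → (115.784,8.749). Open path.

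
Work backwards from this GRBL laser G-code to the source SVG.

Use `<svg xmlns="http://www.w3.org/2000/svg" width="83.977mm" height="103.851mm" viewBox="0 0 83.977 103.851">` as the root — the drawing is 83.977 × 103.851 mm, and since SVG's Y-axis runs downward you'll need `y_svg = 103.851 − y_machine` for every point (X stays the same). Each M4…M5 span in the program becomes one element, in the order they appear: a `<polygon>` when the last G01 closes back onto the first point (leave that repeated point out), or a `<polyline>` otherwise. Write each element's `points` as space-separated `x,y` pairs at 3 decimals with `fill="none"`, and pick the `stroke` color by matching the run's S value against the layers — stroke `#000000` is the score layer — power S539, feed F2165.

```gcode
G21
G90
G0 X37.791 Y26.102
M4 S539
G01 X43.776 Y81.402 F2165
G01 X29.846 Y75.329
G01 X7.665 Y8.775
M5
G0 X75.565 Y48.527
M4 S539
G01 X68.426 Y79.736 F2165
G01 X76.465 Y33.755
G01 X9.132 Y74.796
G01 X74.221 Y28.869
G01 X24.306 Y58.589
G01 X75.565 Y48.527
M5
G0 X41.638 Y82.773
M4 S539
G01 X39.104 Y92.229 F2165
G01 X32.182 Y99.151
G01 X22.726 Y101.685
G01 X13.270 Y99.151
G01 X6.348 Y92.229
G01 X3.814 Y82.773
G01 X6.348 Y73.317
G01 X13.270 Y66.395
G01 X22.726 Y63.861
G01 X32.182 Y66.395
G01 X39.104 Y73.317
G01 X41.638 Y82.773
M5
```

y_svg = 103.851 − y_m. Every run uses S539, so all elements get stroke `#000000` (score).

[1] open run; points: 37.791,77.749 43.776,22.449 29.846,28.522 7.665,95.076

[2] closed run; points: 75.565,55.324 68.426,24.115 76.465,70.096 9.132,29.055 74.221,74.982 24.306,45.262

[3] closed run; points: 41.638,21.078 39.104,11.622 32.182,4.700 22.726,2.166 13.270,4.700 6.348,11.622 3.814,21.078 6.348,30.534 13.270,37.456 22.726,39.990 32.182,37.456 39.104,30.534

<svg xmlns="http://www.w3.org/2000/svg" width="83.977mm" height="103.851mm" viewBox="0 0 83.977 103.851">
  <polyline points="37.791,77.749 43.776,22.449 29.846,28.522 7.665,95.076" fill="none" stroke="#000000"/>
  <polygon points="75.565,55.324 68.426,24.115 76.465,70.096 9.132,29.055 74.221,74.982 24.306,45.262" fill="none" stroke="#000000"/>
  <polygon points="41.638,21.078 39.104,11.622 32.182,4.700 22.726,2.166 13.270,4.700 6.348,11.622 3.814,21.078 6.348,30.534 13.270,37.456 22.726,39.990 32.182,37.456 39.104,30.534" fill="none" stroke="#000000"/>
</svg>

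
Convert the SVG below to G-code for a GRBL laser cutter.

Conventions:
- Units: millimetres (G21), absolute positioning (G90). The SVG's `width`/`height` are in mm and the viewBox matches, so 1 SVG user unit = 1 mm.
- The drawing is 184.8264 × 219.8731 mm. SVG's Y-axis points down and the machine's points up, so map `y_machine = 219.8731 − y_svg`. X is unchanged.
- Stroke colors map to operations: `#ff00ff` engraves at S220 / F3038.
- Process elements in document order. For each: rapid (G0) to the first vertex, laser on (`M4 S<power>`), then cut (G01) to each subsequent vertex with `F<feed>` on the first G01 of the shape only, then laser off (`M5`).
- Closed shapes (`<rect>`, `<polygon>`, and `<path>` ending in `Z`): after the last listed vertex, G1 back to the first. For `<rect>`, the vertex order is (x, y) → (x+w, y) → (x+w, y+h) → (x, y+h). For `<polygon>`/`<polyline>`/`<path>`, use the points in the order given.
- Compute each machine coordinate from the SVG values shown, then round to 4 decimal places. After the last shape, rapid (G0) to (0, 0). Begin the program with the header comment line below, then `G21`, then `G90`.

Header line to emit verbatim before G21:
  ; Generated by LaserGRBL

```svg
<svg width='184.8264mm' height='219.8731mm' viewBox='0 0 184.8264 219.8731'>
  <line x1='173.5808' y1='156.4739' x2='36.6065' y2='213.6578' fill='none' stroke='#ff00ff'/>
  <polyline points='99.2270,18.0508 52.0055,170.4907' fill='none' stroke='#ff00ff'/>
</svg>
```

; Generated by LaserGRBL
G21
G90
G0 X173.5808 Y63.3992
M4 S220
G01 X36.6065 Y6.2153 F3038
M5
G0 X99.2270 Y201.8223
M4 S220
G01 X52.0055 Y49.3824 F3038
M5
G0 X0.0000 Y0.0000

Since the viewBox matches the mm dimensions, user units are millimetres directly. The only transform is the Y-flip y_m = 219.8731 − y_svg.

Shape 1 is a line segment drawn with `<line>`. Its stroke #ff00ff means engrave at S220, F3038. After flipping Y the toolpath is (173.5808,63.3992) → (36.6065,6.2153).

Shape 2 is a line segment drawn with `<polyline>`. Its stroke #ff00ff means engrave at S220, F3038. After flipping Y the toolpath is (99.2270,201.8223) → (52.0055,49.3824).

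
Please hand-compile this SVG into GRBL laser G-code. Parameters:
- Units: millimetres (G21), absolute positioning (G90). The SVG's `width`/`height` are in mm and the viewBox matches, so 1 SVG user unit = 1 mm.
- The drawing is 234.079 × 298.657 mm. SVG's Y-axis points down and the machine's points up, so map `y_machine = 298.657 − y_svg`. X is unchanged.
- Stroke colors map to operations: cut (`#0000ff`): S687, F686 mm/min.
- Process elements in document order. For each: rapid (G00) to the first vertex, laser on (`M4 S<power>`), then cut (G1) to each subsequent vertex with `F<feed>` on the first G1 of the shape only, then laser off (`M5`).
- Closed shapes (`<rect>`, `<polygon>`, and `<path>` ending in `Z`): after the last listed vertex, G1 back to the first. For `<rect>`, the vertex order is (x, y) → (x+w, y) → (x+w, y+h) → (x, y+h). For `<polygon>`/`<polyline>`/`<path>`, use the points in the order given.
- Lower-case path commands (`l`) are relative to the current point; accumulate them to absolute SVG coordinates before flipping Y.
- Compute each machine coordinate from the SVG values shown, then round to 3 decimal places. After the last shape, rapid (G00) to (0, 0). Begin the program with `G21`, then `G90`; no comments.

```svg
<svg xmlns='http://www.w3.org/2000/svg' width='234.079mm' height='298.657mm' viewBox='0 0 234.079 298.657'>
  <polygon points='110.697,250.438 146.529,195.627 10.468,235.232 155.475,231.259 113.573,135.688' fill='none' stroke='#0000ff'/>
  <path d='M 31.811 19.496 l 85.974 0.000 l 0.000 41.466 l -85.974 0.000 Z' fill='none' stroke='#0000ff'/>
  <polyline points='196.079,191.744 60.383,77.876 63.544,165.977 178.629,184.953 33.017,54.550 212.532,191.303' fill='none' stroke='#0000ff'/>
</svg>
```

Since the viewBox matches the mm dimensions, user units are millimetres directly. The only transform is the Y-flip y_m = 298.657 − y_svg.

Shape 1 is a closed polygon drawn with `<polygon>`. Its stroke #0000ff means cut at S687, F686. After flipping Y the toolpath is (110.697,48.219) → (146.529,103.030) → (10.468,63.425) → (155.475,67.398) → (113.573,162.969) → (110.697,48.219), returning to the start.

Shape 2 is a rectangle drawn with `<path>`. Its stroke #0000ff means cut at S687, F686. After flipping Y the toolpath is (31.811,279.161) → (117.785,279.161) → (117.785,237.695) → (31.811,237.695) → (31.811,279.161), returning to the start.

Shape 3 is a open polyline drawn with `<polyline>`. Its stroke #0000ff means cut at S687, F686. After flipping Y the toolpath is (196.079,106.913) → (60.383,220.781) → (63.544,132.680) → (178.629,113.704) → (33.017,244.107) → (212.532,107.354).

G21
G90
G00 X110.697 Y48.219
M4 S687
G1 X146.529 Y103.030 F686
G1 X10.468 Y63.425
G1 X155.475 Y67.398
G1 X113.573 Y162.969
G1 X110.697 Y48.219
M5
G00 X31.811 Y279.161
M4 S687
G1 X117.785 Y279.161 F686
G1 X117.785 Y237.695
G1 X31.811 Y237.695
G1 X31.811 Y279.161
M5
G00 X196.079 Y106.913
M4 S687
G1 X60.383 Y220.781 F686
G1 X63.544 Y132.680
G1 X178.629 Y113.704
G1 X33.017 Y244.107
G1 X212.532 Y107.354
M5
G00 X0.000 Y0.000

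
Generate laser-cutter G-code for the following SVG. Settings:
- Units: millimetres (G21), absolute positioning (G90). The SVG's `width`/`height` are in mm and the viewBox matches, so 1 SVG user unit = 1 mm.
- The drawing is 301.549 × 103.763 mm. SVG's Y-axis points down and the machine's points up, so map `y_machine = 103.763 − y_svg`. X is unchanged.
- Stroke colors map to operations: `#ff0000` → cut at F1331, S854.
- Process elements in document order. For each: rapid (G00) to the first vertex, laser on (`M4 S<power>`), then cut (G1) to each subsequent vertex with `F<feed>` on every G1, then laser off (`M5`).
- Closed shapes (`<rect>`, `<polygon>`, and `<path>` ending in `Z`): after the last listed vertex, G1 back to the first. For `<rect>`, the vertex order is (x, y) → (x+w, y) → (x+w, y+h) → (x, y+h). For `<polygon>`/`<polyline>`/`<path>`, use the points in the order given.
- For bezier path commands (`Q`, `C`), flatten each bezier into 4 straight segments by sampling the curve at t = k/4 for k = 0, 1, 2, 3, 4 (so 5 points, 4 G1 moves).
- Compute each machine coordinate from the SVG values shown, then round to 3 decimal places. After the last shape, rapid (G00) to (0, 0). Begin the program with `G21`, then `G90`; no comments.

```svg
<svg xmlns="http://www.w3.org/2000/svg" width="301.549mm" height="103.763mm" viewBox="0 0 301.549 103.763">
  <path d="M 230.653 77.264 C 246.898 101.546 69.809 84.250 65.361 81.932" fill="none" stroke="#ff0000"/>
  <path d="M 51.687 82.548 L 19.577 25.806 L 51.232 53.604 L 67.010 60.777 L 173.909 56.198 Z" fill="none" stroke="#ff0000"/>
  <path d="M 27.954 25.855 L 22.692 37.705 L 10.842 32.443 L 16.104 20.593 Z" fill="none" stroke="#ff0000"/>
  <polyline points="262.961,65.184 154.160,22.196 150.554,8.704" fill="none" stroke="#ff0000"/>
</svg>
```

1 u = 1 mm; y_m = 103.763 − y.

[1] `<path>` cubic bezier, #ff0000→cut S854 F1331: (230.653,26.499) → (212.305,15.200) → (155.767,14.190) → (95.349,18.168) → (65.361,21.831)

[2] `<path>` closed polygon, #ff0000→cut S854 F1331: (51.687,21.215) → (19.577,77.957) → (51.232,50.159) → (67.010,42.986) → (173.909,47.565) → (51.687,21.215) (closed)

[3] `<path>` regular polygon, #ff0000→cut S854 F1331: (27.954,77.908) → (22.692,66.058) → (10.842,71.320) → (16.104,83.170) → (27.954,77.908) (closed)

[4] `<polyline>` open polyline, #ff0000→cut S854 F1331: (262.961,38.579) → (154.160,81.567) → (150.554,95.059)

G21
G90
G00 X230.653 Y26.499
M4 S854
G1 X212.305 Y15.200 F1331
G1 X155.767 Y14.190 F1331
G1 X95.349 Y18.168 F1331
G1 X65.361 Y21.831 F1331
M5
G00 X51.687 Y21.215
M4 S854
G1 X19.577 Y77.957 F1331
G1 X51.232 Y50.159 F1331
G1 X67.010 Y42.986 F1331
G1 X173.909 Y47.565 F1331
G1 X51.687 Y21.215 F1331
M5
G00 X27.954 Y77.908
M4 S854
G1 X22.692 Y66.058 F1331
G1 X10.842 Y71.320 F1331
G1 X16.104 Y83.170 F1331
G1 X27.954 Y77.908 F1331
M5
G00 X262.961 Y38.579
M4 S854
G1 X154.160 Y81.567 F1331
G1 X150.554 Y95.059 F1331
M5
G00 X0.000 Y0.000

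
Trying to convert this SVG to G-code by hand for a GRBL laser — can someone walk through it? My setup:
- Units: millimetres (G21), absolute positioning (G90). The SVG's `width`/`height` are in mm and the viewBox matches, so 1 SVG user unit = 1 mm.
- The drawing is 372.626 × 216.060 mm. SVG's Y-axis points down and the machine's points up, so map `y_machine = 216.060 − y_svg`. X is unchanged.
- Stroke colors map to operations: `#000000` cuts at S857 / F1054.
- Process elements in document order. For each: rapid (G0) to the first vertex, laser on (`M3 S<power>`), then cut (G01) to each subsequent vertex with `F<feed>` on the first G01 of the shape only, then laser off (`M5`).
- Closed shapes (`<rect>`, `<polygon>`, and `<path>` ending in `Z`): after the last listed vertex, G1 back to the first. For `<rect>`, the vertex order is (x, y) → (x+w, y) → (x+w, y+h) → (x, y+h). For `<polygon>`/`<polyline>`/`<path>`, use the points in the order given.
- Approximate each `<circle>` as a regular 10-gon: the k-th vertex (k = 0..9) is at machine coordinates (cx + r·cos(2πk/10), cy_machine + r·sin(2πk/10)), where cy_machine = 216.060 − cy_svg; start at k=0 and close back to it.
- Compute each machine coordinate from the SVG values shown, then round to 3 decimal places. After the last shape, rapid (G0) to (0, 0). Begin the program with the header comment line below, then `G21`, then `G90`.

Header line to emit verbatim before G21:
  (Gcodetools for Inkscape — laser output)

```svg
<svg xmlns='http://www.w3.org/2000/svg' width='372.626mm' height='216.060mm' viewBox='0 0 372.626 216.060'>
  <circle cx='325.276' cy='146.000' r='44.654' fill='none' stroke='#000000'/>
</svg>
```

(Gcodetools for Inkscape — laser output)
G21
G90
G0 X369.930 Y70.060
M3 S857
G01 X361.402 Y96.307 F1054
G01 X339.075 Y112.528
G01 X311.477 Y112.528
G01 X289.150 Y96.307
G01 X280.622 Y70.060
G01 X289.150 Y43.813
G01 X311.477 Y27.592
G01 X339.075 Y27.592
G01 X361.402 Y43.813
G01 X369.930 Y70.060
M5
G0 X0.000 Y0.000

viewBox `0 0 372.626 216.060` with mm width/height → 1 unit = 1 mm. Flip: y_m = 216.060 − y_svg.

**Shape 1** — `<circle>` circle, stroke `#000000` → cut (S857, F1054). Machine vertices: (369.930,70.060) → (361.402,96.307) → (339.075,112.528) → (311.477,112.528) → (289.150,96.307) → (280.622,70.060) → (289.150,43.813) → (311.477,27.592) → (339.075,27.592) → (361.402,43.813) → (369.930,70.060). Closed: final G1 returns to the first vertex.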